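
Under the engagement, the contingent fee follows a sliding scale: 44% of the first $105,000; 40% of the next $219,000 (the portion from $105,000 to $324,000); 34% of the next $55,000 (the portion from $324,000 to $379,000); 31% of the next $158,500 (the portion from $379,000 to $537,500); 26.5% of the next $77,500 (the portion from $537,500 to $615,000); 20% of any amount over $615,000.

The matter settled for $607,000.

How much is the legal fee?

$220,052.50

First $105,000 at 44% = $46,200.00
Next $219,000 at 40% = $87,600.00
Next $55,000 at 34% = $18,700.00
Next $158,500 at 31% = $49,135.00
Remaining $69,500 at 26.5% = $18,417.50
Fee: $46,200.00 + $87,600.00 + $18,700.00 + $49,135.00 + $18,417.50 = $220,052.50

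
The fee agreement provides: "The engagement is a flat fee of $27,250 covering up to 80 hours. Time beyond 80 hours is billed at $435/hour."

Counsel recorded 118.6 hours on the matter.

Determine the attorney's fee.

Flat fee: $27,250.00
Excess hours: 118.6 − 80 = 38.6
Overrun: 38.6 × $435 = $16,791.00
Total: $27,250.00 + $16,791.00 = $44,041.00

$44,041.00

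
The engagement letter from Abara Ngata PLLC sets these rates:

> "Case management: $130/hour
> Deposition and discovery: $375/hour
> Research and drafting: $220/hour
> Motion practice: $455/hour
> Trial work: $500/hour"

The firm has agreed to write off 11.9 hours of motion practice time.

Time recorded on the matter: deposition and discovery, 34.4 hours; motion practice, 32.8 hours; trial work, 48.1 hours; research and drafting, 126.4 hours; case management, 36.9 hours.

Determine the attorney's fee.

Case management: 36.9 × $130 = $4,797.00
Deposition and discovery: 34.4 × $375 = $12,900.00
Research and drafting: 126.4 × $220 = $27,808.00
Motion practice: 32.8 × $455 = $14,924.00
Trial work: 48.1 × $500 = $24,050.00
Subtotal: $84,479.00
Write-off: 11.9 × $455 = $5,414.50
Total: $84,479.00 − $5,414.50 = $79,064.50

$79,064.50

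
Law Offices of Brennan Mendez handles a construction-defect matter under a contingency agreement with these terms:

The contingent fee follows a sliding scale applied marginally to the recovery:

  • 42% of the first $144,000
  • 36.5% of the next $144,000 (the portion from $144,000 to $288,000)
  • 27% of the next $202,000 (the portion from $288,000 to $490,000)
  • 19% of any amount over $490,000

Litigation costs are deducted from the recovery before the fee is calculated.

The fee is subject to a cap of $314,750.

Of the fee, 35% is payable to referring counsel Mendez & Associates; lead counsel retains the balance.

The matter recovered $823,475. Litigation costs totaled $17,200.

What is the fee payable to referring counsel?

Fee base (net of costs): $823,475 − $17,200 = $806,275
First $144,000 at 42% = $60,480.00
Next $144,000 at 36.5% = $52,560.00
Next $202,000 at 27% = $54,540.00
Remaining $316,275 at 19% = $60,092.25
Fee: $60,480.00 + $52,560.00 + $54,540.00 + $60,092.25 = $227,672.25
$227,672.25 is under the $314,750 cap.
Referral share: 35% of $227,672.25 = $79,685.29; lead counsel retains $227,672.25 − $79,685.29 = $147,986.96.

$79,685.29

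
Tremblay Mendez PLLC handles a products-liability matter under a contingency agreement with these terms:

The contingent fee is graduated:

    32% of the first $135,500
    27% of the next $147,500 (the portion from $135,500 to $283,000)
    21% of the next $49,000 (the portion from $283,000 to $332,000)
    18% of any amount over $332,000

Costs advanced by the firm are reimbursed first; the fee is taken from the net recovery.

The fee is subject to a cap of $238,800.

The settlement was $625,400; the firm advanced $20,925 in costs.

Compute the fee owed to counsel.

Fee base (net of costs): $625,400 − $20,925 = $604,475
First $135,500 at 32% = $43,360.00
Next $147,500 at 27% = $39,825.00
Next $49,000 at 21% = $10,290.00
Remaining $272,475 at 18% = $49,045.50
Fee: $43,360.00 + $39,825.00 + $10,290.00 + $49,045.50 = $142,520.50
$142,520.50 is under the $238,800 cap.

$142,520.50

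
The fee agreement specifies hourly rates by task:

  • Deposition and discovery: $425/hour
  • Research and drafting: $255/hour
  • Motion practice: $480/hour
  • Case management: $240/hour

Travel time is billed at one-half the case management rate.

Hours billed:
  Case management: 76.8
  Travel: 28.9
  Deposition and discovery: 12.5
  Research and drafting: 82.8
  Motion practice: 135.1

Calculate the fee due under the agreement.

$113,174.50

Deposition and discovery: 12.5 × $425 = $5,312.50
Research and drafting: 82.8 × $255 = $21,114.00
Motion practice: 135.1 × $480 = $64,848.00
Case management: 76.8 × $240 = $18,432.00
Subtotal: $5,312.50 + $21,114.00 + $64,848.00 + $18,432.00 = $109,706.50
Travel: 28.9 × ($240 ÷ 2) = 28.9 × $120.00 = $3,468.00
Total: $109,706.50 + $3,468.00 = $113,174.50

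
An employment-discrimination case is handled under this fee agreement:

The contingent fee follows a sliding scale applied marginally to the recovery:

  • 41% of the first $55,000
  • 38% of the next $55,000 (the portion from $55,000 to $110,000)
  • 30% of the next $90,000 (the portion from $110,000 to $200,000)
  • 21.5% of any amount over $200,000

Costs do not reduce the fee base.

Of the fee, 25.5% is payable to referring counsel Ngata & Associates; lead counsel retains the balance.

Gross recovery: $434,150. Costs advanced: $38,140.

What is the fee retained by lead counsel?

$89,990.23

Fee base is the gross recovery, $434,150; costs are reimbursed separately.
First $55,000 at 41% = $22,550.00
Next $55,000 at 38% = $20,900.00
Next $90,000 at 30% = $27,000.00
Remaining $234,150 at 21.5% = $50,342.25
Fee: $22,550.00 + $20,900.00 + $27,000.00 + $50,342.25 = $120,792.25
Referral share: 25.5% of $120,792.25 = $30,802.02; lead counsel retains $120,792.25 − $30,802.02 = $89,990.23.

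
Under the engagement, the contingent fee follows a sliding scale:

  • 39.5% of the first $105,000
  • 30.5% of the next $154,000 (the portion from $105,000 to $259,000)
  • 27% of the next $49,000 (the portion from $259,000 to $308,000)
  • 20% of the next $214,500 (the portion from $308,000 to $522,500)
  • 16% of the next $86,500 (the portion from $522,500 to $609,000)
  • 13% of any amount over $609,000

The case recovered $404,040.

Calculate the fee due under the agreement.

First $105,000 at 39.5% = $41,475.00
Next $154,000 at 30.5% = $46,970.00
Next $49,000 at 27% = $13,230.00
Remaining $96,040 at 20% = $19,208.00
Fee: $41,475.00 + $46,970.00 + $13,230.00 + $19,208.00 = $120,883.00

$120,883.00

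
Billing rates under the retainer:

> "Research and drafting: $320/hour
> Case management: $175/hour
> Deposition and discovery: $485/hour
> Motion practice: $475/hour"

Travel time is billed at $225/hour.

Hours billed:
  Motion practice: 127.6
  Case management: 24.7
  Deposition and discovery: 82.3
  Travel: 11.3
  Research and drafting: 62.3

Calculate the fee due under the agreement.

$127,326.50

Research and drafting: 62.3 × $320 = $19,936.00
Case management: 24.7 × $175 = $4,322.50
Deposition and discovery: 82.3 × $485 = $39,915.50
Motion practice: 127.6 × $475 = $60,610.00
Subtotal: $19,936.00 + $4,322.50 + $39,915.50 + $60,610.00 = $124,784.00
Travel: 11.3 × $225 = $2,542.50
Total: $124,784.00 + $2,542.50 = $127,326.50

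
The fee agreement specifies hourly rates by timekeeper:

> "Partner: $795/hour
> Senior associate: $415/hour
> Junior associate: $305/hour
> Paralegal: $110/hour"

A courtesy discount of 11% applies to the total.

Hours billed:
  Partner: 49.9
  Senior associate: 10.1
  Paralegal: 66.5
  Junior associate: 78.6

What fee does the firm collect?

$66,883.50

Partner: 49.9 × $795 = $39,670.50
Senior associate: 10.1 × $415 = $4,191.50
Junior associate: 78.6 × $305 = $23,973.00
Paralegal: 66.5 × $110 = $7,315.00
Subtotal: $75,150.00
Less 11% discount: −$8,266.50
Total: $75,150.00 − $8,266.50 = $66,883.50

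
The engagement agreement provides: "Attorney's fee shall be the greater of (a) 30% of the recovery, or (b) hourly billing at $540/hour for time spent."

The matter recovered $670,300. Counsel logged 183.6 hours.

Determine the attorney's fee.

(a) 30% of $670,300 = $201,090.00
(b) 183.6 × $540 = $99,144.00
The greater is (a): $201,090.00.

$201,090.00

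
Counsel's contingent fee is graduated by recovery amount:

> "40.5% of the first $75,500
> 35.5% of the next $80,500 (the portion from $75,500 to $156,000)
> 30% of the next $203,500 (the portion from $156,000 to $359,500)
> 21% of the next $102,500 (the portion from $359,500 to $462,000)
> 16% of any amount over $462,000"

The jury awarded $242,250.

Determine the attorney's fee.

$85,030.00

First $75,500 at 40.5% = $30,577.50
Next $80,500 at 35.5% = $28,577.50
Remaining $86,250 at 30% = $25,875.00
Fee: $30,577.50 + $28,577.50 + $25,875.00 = $85,030.00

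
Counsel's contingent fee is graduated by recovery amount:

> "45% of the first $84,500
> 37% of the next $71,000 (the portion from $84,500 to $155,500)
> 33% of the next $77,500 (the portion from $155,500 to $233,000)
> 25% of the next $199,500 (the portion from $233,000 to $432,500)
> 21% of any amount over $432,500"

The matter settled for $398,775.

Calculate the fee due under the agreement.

First $84,500 at 45% = $38,025.00
Next $71,000 at 37% = $26,270.00
Next $77,500 at 33% = $25,575.00
Remaining $165,775 at 25% = $41,443.75
Fee: $38,025.00 + $26,270.00 + $25,575.00 + $41,443.75 = $131,313.75

$131,313.75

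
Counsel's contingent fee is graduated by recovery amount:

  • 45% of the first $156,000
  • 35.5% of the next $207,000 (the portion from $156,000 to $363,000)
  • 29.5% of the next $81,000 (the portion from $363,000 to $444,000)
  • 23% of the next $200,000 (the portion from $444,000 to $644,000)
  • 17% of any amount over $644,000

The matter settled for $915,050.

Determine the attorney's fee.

First $156,000 at 45% = $70,200.00
Next $207,000 at 35.5% = $73,485.00
Next $81,000 at 29.5% = $23,895.00
Next $200,000 at 23% = $46,000.00
Remaining $271,050 at 17% = $46,078.50
Fee: $70,200.00 + $73,485.00 + $23,895.00 + $46,000.00 + $46,078.50 = $259,658.50

$259,658.50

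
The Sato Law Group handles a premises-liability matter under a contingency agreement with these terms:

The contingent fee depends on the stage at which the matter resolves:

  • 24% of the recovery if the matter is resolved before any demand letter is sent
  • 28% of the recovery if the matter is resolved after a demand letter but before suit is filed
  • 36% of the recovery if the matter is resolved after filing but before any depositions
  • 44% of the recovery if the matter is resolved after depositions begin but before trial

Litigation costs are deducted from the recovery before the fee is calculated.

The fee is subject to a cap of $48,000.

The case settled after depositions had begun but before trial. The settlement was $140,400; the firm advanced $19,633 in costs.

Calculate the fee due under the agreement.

$48,000.00

Fee base (net of costs): $140,400 − $19,633 = $120,767
The matter settled after depositions had begun but before trial, so the 44% rate applies.
$120,767 × 44% = $53,137.48
$53,137.48 exceeds the $48,000 cap, so the fee is capped at $48,000.00.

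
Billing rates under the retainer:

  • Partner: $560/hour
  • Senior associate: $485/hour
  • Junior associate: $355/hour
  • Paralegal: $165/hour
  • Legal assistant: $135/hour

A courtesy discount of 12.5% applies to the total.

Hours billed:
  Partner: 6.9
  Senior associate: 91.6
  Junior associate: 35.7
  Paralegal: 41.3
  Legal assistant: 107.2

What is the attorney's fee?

$71,968.75

Partner: 6.9 × $560 = $3,864.00
Senior associate: 91.6 × $485 = $44,426.00
Junior associate: 35.7 × $355 = $12,673.50
Paralegal: 41.3 × $165 = $6,814.50
Legal assistant: 107.2 × $135 = $14,472.00
Subtotal: $82,250.00
Less 12.5% discount: −$10,281.25
Total: $82,250.00 − $10,281.25 = $71,968.75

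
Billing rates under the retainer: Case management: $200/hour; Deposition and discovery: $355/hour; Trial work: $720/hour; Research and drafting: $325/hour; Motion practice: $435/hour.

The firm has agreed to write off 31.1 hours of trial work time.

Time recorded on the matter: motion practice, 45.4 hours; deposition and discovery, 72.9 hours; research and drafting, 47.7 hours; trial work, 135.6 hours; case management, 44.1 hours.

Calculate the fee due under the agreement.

$145,191.00

Case management: 44.1 × $200 = $8,820.00
Deposition and discovery: 72.9 × $355 = $25,879.50
Trial work: 135.6 × $720 = $97,632.00
Research and drafting: 47.7 × $325 = $15,502.50
Motion practice: 45.4 × $435 = $19,749.00
Subtotal: $167,583.00
Write-off: 31.1 × $720 = $22,392.00
Total: $167,583.00 − $22,392.00 = $145,191.00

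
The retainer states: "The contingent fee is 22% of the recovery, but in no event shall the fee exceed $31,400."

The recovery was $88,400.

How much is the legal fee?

22% of $88,400 = $19,448.00
That is under the $31,400 cap.

$19,448.00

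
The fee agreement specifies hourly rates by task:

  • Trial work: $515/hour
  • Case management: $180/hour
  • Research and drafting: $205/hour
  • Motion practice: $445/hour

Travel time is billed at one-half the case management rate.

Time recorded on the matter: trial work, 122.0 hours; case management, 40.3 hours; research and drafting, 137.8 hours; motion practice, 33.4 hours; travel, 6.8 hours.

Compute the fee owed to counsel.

Trial work: 122.0 × $515 = $62,830.00
Case management: 40.3 × $180 = $7,254.00
Research and drafting: 137.8 × $205 = $28,249.00
Motion practice: 33.4 × $445 = $14,863.00
Subtotal: $62,830.00 + $7,254.00 + $28,249.00 + $14,863.00 = $113,196.00
Travel: 6.8 × ($180 ÷ 2) = 6.8 × $90.00 = $612.00
Total: $113,196.00 + $612.00 = $113,808.00

$113,808.00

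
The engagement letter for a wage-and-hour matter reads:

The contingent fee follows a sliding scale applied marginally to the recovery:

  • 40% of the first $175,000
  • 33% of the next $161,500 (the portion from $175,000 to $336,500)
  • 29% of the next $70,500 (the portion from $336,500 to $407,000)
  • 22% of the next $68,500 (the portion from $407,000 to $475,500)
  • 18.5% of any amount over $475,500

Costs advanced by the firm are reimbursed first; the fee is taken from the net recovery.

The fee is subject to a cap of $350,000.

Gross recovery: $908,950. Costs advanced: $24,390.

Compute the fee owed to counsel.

$234,486.10

Fee base (net of costs): $908,950 − $24,390 = $884,560
First $175,000 at 40% = $70,000.00
Next $161,500 at 33% = $53,295.00
Next $70,500 at 29% = $20,445.00
Next $68,500 at 22% = $15,070.00
Remaining $409,060 at 18.5% = $75,676.10
Fee: $70,000.00 + $53,295.00 + $20,445.00 + $15,070.00 + $75,676.10 = $234,486.10
$234,486.10 is under the $350,000 cap.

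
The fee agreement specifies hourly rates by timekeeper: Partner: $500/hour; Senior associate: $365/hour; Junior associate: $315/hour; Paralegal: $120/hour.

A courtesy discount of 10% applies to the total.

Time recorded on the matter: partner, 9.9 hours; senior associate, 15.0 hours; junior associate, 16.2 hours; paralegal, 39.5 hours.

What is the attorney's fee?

Partner: 9.9 × $500 = $4,950.00
Senior associate: 15.0 × $365 = $5,475.00
Junior associate: 16.2 × $315 = $5,103.00
Paralegal: 39.5 × $120 = $4,740.00
Subtotal: $20,268.00
Less 10% discount: −$2,026.80
Total: $20,268.00 − $2,026.80 = $18,241.20

$18,241.20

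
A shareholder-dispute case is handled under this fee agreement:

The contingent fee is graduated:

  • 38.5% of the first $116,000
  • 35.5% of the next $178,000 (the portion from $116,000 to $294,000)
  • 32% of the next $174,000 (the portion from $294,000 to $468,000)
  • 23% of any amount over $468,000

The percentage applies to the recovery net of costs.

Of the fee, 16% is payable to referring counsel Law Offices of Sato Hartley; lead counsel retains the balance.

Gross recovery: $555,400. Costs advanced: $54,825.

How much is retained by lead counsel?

$143,658.69

Fee base (net of costs): $555,400 − $54,825 = $500,575
First $116,000 at 38.5% = $44,660.00
Next $178,000 at 35.5% = $63,190.00
Next $174,000 at 32% = $55,680.00
Remaining $32,575 at 23% = $7,492.25
Fee: $44,660.00 + $63,190.00 + $55,680.00 + $7,492.25 = $171,022.25
Referral share: 16% of $171,022.25 = $27,363.56; lead counsel retains $171,022.25 − $27,363.56 = $143,658.69.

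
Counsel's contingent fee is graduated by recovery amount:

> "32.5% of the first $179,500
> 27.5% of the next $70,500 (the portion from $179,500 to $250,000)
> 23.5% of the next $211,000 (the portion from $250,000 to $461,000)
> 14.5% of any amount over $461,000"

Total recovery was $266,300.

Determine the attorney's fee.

$81,555.50

First $179,500 at 32.5% = $58,337.50
Next $70,500 at 27.5% = $19,387.50
Remaining $16,300 at 23.5% = $3,830.50
Fee: $58,337.50 + $19,387.50 + $3,830.50 = $81,555.50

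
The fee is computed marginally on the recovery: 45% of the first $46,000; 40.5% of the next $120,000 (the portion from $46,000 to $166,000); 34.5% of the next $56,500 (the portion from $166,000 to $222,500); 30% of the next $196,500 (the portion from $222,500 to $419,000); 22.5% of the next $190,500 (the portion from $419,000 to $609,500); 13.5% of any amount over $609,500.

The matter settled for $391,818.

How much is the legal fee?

$139,587.90

First $46,000 at 45% = $20,700.00
Next $120,000 at 40.5% = $48,600.00
Next $56,500 at 34.5% = $19,492.50
Remaining $169,318 at 30% = $50,795.40
Fee: $20,700.00 + $48,600.00 + $19,492.50 + $50,795.40 = $139,587.90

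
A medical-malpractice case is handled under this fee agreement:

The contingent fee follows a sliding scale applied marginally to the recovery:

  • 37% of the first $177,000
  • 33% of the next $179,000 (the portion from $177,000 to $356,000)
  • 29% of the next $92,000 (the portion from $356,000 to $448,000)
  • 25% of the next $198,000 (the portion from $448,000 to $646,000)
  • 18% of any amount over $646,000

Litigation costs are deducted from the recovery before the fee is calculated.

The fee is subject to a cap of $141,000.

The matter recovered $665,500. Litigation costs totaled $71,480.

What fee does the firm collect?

$141,000.00

Fee base (net of costs): $665,500 − $71,480 = $594,020
First $177,000 at 37% = $65,490.00
Next $179,000 at 33% = $59,070.00
Next $92,000 at 29% = $26,680.00
Remaining $146,020 at 25% = $36,505.00
Fee: $65,490.00 + $59,070.00 + $26,680.00 + $36,505.00 = $187,745.00
$187,745.00 exceeds the $141,000 cap, so the fee is capped at $141,000.00.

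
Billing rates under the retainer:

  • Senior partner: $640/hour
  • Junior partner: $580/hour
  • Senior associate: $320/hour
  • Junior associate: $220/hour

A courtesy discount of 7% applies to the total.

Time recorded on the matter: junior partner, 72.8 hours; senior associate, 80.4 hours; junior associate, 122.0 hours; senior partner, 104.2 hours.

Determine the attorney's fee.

$150,176.40

Senior partner: 104.2 × $640 = $66,688.00
Junior partner: 72.8 × $580 = $42,224.00
Senior associate: 80.4 × $320 = $25,728.00
Junior associate: 122.0 × $220 = $26,840.00
Subtotal: $161,480.00
Less 7% discount: −$11,303.60
Total: $161,480.00 − $11,303.60 = $150,176.40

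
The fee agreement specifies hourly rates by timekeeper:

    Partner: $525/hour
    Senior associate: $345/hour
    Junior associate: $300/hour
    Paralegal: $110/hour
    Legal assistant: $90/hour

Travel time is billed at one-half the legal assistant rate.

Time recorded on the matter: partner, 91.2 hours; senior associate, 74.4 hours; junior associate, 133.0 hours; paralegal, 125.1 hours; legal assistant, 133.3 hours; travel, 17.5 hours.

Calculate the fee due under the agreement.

$139,993.50

Partner: 91.2 × $525 = $47,880.00
Senior associate: 74.4 × $345 = $25,668.00
Junior associate: 133.0 × $300 = $39,900.00
Paralegal: 125.1 × $110 = $13,761.00
Legal assistant: 133.3 × $90 = $11,997.00
Subtotal: $47,880.00 + $25,668.00 + $39,900.00 + $13,761.00 + $11,997.00 = $139,206.00
Travel: 17.5 × ($90 ÷ 2) = 17.5 × $45.00 = $787.50
Total: $139,206.00 + $787.50 = $139,993.50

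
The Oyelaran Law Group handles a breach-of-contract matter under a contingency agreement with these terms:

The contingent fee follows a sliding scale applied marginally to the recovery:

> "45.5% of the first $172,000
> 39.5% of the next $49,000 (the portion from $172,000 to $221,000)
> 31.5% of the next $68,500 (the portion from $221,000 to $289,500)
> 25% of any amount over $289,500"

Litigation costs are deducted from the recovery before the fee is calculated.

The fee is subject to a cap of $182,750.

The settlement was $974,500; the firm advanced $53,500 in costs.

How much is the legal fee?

Fee base (net of costs): $974,500 − $53,500 = $921,000
First $172,000 at 45.5% = $78,260.00
Next $49,000 at 39.5% = $19,355.00
Next $68,500 at 31.5% = $21,577.50
Remaining $631,500 at 25% = $157,875.00
Fee: $78,260.00 + $19,355.00 + $21,577.50 + $157,875.00 = $277,067.50
$277,067.50 exceeds the $182,750 cap, so the fee is capped at $182,750.00.

$182,750.00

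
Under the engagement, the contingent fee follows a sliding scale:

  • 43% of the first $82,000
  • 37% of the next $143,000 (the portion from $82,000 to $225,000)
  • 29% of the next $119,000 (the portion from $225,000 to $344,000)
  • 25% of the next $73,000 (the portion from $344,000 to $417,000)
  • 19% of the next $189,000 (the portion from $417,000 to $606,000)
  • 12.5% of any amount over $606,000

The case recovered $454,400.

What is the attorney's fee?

$148,036.00

First $82,000 at 43% = $35,260.00
Next $143,000 at 37% = $52,910.00
Next $119,000 at 29% = $34,510.00
Next $73,000 at 25% = $18,250.00
Remaining $37,400 at 19% = $7,106.00
Fee: $35,260.00 + $52,910.00 + $34,510.00 + $18,250.00 + $7,106.00 = $148,036.00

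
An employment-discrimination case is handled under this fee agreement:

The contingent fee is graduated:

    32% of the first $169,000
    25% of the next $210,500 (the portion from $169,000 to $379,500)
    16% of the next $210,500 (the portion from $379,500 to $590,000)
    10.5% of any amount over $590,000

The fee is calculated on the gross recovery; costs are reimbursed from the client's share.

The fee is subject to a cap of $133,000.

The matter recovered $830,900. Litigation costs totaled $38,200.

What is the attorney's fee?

Fee base is the gross recovery, $830,900; costs are reimbursed separately.
First $169,000 at 32% = $54,080.00
Next $210,500 at 25% = $52,625.00
Next $210,500 at 16% = $33,680.00
Remaining $240,900 at 10.5% = $25,294.50
Fee: $54,080.00 + $52,625.00 + $33,680.00 + $25,294.50 = $165,679.50
$165,679.50 exceeds the $133,000 cap, so the fee is capped at $133,000.00.

$133,000.00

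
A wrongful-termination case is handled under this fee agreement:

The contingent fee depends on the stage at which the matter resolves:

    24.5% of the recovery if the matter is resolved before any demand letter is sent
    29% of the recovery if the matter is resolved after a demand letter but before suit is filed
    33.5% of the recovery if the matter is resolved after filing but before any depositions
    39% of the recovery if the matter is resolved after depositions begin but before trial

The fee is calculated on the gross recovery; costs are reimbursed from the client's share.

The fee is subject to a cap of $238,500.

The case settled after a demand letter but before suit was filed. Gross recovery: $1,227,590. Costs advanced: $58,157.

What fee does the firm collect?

Fee base is the gross recovery, $1,227,590; costs are reimbursed separately.
The matter settled after a demand letter but before suit was filed, so the 29% rate applies.
$1,227,590 × 29% = $356,001.10
$356,001.10 exceeds the $238,500 cap, so the fee is capped at $238,500.00.

$238,500.00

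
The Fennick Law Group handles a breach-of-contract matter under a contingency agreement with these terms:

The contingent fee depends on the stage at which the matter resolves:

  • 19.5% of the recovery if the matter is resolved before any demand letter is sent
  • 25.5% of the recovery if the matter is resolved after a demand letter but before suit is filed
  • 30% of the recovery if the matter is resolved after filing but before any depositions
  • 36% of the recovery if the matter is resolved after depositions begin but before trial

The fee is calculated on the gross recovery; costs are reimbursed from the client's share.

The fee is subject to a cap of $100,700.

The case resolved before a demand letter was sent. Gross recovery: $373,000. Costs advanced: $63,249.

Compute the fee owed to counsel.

Fee base is the gross recovery, $373,000; costs are reimbursed separately.
The matter resolved before a demand letter was sent, so the 19.5% rate applies.
$373,000 × 19.5% = $72,735.00
$72,735.00 is under the $100,700 cap.

$72,735.00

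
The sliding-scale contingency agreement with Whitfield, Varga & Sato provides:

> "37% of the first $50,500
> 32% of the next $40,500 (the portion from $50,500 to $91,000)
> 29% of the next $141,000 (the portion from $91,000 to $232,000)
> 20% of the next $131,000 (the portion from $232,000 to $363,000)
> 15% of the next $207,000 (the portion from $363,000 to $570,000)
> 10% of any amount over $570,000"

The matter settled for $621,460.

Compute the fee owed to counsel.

First $50,500 at 37% = $18,685.00
Next $40,500 at 32% = $12,960.00
Next $141,000 at 29% = $40,890.00
Next $131,000 at 20% = $26,200.00
Next $207,000 at 15% = $31,050.00
Remaining $51,460 at 10% = $5,146.00
Fee: $18,685.00 + $12,960.00 + $40,890.00 + $26,200.00 + $31,050.00 + $5,146.00 = $134,931.00

$134,931.00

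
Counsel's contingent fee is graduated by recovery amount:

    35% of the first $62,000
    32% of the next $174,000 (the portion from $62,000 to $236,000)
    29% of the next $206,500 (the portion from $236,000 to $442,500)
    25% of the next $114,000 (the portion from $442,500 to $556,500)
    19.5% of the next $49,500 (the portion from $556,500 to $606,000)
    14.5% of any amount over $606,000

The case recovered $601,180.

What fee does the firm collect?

$174,477.60

First $62,000 at 35% = $21,700.00
Next $174,000 at 32% = $55,680.00
Next $206,500 at 29% = $59,885.00
Next $114,000 at 25% = $28,500.00
Remaining $44,680 at 19.5% = $8,712.60
Fee: $21,700.00 + $55,680.00 + $59,885.00 + $28,500.00 + $8,712.60 = $174,477.60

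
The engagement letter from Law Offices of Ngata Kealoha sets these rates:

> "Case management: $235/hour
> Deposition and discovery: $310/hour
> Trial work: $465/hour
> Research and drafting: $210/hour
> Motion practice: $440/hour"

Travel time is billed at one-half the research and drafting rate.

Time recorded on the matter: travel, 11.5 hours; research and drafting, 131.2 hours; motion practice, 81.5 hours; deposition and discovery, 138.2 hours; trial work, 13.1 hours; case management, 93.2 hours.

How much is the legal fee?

Case management: 93.2 × $235 = $21,902.00
Deposition and discovery: 138.2 × $310 = $42,842.00
Trial work: 13.1 × $465 = $6,091.50
Research and drafting: 131.2 × $210 = $27,552.00
Motion practice: 81.5 × $440 = $35,860.00
Subtotal: $21,902.00 + $42,842.00 + $6,091.50 + $27,552.00 + $35,860.00 = $134,247.50
Travel: 11.5 × ($210 ÷ 2) = 11.5 × $105.00 = $1,207.50
Total: $134,247.50 + $1,207.50 = $135,455.00

$135,455.00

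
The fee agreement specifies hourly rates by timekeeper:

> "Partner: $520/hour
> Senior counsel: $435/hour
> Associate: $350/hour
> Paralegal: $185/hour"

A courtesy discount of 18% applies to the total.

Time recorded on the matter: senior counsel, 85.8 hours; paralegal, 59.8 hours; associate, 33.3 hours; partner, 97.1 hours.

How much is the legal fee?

Partner: 97.1 × $520 = $50,492.00
Senior counsel: 85.8 × $435 = $37,323.00
Associate: 33.3 × $350 = $11,655.00
Paralegal: 59.8 × $185 = $11,063.00
Subtotal: $110,533.00
Less 18% discount: −$19,895.94
Total: $110,533.00 − $19,895.94 = $90,637.06

$90,637.06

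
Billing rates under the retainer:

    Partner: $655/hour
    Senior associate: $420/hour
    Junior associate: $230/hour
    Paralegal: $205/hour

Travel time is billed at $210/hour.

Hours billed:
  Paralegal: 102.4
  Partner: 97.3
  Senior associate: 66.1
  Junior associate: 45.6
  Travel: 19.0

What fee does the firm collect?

Partner: 97.3 × $655 = $63,731.50
Senior associate: 66.1 × $420 = $27,762.00
Junior associate: 45.6 × $230 = $10,488.00
Paralegal: 102.4 × $205 = $20,992.00
Subtotal: $63,731.50 + $27,762.00 + $10,488.00 + $20,992.00 = $122,973.50
Travel: 19.0 × $210 = $3,990.00
Total: $122,973.50 + $3,990.00 = $126,963.50

$126,963.50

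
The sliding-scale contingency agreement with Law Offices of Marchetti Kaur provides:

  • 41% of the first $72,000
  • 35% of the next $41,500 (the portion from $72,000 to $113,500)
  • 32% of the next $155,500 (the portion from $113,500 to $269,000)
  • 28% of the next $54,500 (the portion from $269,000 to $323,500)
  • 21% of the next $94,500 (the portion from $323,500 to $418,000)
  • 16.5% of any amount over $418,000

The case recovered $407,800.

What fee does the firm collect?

First $72,000 at 41% = $29,520.00
Next $41,500 at 35% = $14,525.00
Next $155,500 at 32% = $49,760.00
Next $54,500 at 28% = $15,260.00
Remaining $84,300 at 21% = $17,703.00
Fee: $29,520.00 + $14,525.00 + $49,760.00 + $15,260.00 + $17,703.00 = $126,768.00

$126,768.00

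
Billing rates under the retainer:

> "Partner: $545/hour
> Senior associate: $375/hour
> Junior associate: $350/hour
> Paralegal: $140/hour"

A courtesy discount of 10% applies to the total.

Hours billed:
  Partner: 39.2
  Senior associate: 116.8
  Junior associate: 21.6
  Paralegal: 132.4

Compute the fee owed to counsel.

$82,134.00

Partner: 39.2 × $545 = $21,364.00
Senior associate: 116.8 × $375 = $43,800.00
Junior associate: 21.6 × $350 = $7,560.00
Paralegal: 132.4 × $140 = $18,536.00
Subtotal: $91,260.00
Less 10% discount: −$9,126.00
Total: $91,260.00 − $9,126.00 = $82,134.00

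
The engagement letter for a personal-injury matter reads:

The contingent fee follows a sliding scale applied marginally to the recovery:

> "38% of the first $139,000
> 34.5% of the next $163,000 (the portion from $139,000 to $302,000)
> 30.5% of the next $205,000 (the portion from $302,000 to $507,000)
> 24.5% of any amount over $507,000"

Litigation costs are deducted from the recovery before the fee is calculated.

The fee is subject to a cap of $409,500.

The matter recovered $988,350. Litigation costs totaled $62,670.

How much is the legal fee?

Fee base (net of costs): $988,350 − $62,670 = $925,680
First $139,000 at 38% = $52,820.00
Next $163,000 at 34.5% = $56,235.00
Next $205,000 at 30.5% = $62,525.00
Remaining $418,680 at 24.5% = $102,576.60
Fee: $52,820.00 + $56,235.00 + $62,525.00 + $102,576.60 = $274,156.60
$274,156.60 is under the $409,500 cap.

$274,156.60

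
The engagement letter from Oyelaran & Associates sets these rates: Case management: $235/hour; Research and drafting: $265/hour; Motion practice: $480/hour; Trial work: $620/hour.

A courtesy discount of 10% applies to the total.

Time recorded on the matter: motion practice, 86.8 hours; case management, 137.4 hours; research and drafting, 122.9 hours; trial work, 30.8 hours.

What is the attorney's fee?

$113,055.75

Case management: 137.4 × $235 = $32,289.00
Research and drafting: 122.9 × $265 = $32,568.50
Motion practice: 86.8 × $480 = $41,664.00
Trial work: 30.8 × $620 = $19,096.00
Subtotal: $125,617.50
Less 10% discount: −$12,561.75
Total: $125,617.50 − $12,561.75 = $113,055.75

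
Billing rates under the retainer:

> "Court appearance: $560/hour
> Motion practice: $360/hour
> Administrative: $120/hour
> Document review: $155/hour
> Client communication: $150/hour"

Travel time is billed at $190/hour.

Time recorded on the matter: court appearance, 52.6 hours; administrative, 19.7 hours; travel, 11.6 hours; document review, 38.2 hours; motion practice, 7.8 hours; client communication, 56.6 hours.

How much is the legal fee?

$51,243.00

Court appearance: 52.6 × $560 = $29,456.00
Motion practice: 7.8 × $360 = $2,808.00
Administrative: 19.7 × $120 = $2,364.00
Document review: 38.2 × $155 = $5,921.00
Client communication: 56.6 × $150 = $8,490.00
Subtotal: $29,456.00 + $2,808.00 + $2,364.00 + $5,921.00 + $8,490.00 = $49,039.00
Travel: 11.6 × $190 = $2,204.00
Total: $49,039.00 + $2,204.00 = $51,243.00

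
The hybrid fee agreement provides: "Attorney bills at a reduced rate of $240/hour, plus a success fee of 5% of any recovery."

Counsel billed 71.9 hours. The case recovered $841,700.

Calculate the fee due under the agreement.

$59,341.00

Hourly: 71.9 × $240 = $17,256.00
Success fee: 5% of $841,700 = $42,085.00
Total: $17,256.00 + $42,085.00 = $59,341.00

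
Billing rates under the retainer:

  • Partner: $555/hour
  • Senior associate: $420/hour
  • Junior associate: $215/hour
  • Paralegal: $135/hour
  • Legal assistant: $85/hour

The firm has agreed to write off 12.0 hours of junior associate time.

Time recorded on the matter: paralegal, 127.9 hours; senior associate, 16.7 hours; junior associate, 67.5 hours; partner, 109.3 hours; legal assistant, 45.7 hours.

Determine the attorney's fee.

$100,759.00

Partner: 109.3 × $555 = $60,661.50
Senior associate: 16.7 × $420 = $7,014.00
Junior associate: 67.5 × $215 = $14,512.50
Paralegal: 127.9 × $135 = $17,266.50
Legal assistant: 45.7 × $85 = $3,884.50
Subtotal: $103,339.00
Write-off: 12.0 × $215 = $2,580.00
Total: $103,339.00 − $2,580.00 = $100,759.00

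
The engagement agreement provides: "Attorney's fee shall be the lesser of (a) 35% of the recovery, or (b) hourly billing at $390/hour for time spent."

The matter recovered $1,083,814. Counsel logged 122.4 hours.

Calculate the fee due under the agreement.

$47,736.00

(a) 35% of $1,083,814 = $379,334.90
(b) 122.4 × $390 = $47,736.00
The lesser is (b): $47,736.00.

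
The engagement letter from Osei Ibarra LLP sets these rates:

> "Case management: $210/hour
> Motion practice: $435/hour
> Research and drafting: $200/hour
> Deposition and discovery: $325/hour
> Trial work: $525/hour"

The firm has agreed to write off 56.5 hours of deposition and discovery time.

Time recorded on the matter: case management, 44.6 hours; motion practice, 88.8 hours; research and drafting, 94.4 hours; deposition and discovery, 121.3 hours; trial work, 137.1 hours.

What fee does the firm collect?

Case management: 44.6 × $210 = $9,366.00
Motion practice: 88.8 × $435 = $38,628.00
Research and drafting: 94.4 × $200 = $18,880.00
Deposition and discovery: 121.3 × $325 = $39,422.50
Trial work: 137.1 × $525 = $71,977.50
Subtotal: $178,274.00
Write-off: 56.5 × $325 = $18,362.50
Total: $178,274.00 − $18,362.50 = $159,911.50

$159,911.50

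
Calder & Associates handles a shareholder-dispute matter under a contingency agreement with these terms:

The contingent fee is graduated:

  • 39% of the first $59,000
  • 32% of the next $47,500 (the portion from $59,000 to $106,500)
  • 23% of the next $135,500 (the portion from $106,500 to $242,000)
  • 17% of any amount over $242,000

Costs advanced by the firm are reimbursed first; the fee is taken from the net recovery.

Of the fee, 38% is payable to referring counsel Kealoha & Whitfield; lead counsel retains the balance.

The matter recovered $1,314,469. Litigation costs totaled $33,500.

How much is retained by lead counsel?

$152,519.83

Fee base (net of costs): $1,314,469 − $33,500 = $1,280,969
First $59,000 at 39% = $23,010.00
Next $47,500 at 32% = $15,200.00
Next $135,500 at 23% = $31,165.00
Remaining $1,038,969 at 17% = $176,624.73
Fee: $23,010.00 + $15,200.00 + $31,165.00 + $176,624.73 = $245,999.73
Referral share: 38% of $245,999.73 = $93,479.90; lead counsel retains $245,999.73 − $93,479.90 = $152,519.83.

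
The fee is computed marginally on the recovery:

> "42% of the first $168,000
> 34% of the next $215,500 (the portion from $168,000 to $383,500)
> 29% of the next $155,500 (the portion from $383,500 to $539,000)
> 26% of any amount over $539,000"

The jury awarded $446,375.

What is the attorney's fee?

First $168,000 at 42% = $70,560.00
Next $215,500 at 34% = $73,270.00
Remaining $62,875 at 29% = $18,233.75
Fee: $70,560.00 + $73,270.00 + $18,233.75 = $162,063.75

$162,063.75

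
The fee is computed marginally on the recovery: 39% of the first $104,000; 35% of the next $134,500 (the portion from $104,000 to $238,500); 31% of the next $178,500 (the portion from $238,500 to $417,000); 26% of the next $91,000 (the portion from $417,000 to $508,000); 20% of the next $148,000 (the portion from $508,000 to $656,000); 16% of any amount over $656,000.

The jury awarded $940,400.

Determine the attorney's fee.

$241,734.00

First $104,000 at 39% = $40,560.00
Next $134,500 at 35% = $47,075.00
Next $178,500 at 31% = $55,335.00
Next $91,000 at 26% = $23,660.00
Next $148,000 at 20% = $29,600.00
Remaining $284,400 at 16% = $45,504.00
Fee: $40,560.00 + $47,075.00 + $55,335.00 + $23,660.00 + $29,600.00 + $45,504.00 = $241,734.00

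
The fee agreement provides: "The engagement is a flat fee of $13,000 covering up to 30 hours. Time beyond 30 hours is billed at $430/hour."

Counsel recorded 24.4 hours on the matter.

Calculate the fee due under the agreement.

$13,000.00

24.4 hours is within the 30-hour scope; only the flat fee applies.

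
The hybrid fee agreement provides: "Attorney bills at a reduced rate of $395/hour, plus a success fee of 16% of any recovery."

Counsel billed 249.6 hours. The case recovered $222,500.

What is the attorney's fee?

$134,192.00

Hourly: 249.6 × $395 = $98,592.00
Success fee: 16% of $222,500 = $35,600.00
Total: $98,592.00 + $35,600.00 = $134,192.00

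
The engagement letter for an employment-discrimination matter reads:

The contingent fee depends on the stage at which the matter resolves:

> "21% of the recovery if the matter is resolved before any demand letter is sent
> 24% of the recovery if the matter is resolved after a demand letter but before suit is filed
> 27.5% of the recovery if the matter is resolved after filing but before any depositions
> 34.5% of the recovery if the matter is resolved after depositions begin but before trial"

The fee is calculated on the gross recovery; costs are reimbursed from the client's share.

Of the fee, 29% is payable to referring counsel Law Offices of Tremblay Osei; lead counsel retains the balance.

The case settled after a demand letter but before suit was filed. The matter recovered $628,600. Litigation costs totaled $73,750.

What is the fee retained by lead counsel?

Fee base is the gross recovery, $628,600; costs are reimbursed separately.
The matter settled after a demand letter but before suit was filed, so the 24% rate applies.
$628,600 × 24% = $150,864.00
Referral share: 29% of $150,864.00 = $43,750.56; lead counsel retains $150,864.00 − $43,750.56 = $107,113.44.

$107,113.44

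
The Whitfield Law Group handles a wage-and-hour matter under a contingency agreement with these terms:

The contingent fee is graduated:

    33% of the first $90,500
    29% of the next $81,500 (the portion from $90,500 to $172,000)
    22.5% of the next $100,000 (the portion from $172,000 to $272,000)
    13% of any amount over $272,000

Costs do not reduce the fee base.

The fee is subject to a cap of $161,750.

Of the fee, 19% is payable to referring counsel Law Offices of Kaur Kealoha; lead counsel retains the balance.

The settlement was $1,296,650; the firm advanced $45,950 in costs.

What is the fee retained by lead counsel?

$131,017.50

Fee base is the gross recovery, $1,296,650; costs are reimbursed separately.
First $90,500 at 33% = $29,865.00
Next $81,500 at 29% = $23,635.00
Next $100,000 at 22.5% = $22,500.00
Remaining $1,024,650 at 13% = $133,204.50
Fee: $29,865.00 + $23,635.00 + $22,500.00 + $133,204.50 = $209,204.50
$209,204.50 exceeds the $161,750 cap, so the fee is capped at $161,750.00.
Referral share: 19% of $161,750.00 = $30,732.50; lead counsel retains $161,750.00 − $30,732.50 = $131,017.50.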